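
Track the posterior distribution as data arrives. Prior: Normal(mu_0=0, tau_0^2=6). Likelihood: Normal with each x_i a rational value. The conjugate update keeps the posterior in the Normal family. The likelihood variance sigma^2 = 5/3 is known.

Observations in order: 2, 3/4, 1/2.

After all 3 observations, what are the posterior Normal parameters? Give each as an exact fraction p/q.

obs 1: x=2 → posterior Normal(36/23, 30/23)
obs 2: x=3/4 → posterior Normal(99/82, 30/41)
obs 3: x=1/2 → posterior Normal(117/118, 30/59)

mu_0=117/118, tau_0^2=30/59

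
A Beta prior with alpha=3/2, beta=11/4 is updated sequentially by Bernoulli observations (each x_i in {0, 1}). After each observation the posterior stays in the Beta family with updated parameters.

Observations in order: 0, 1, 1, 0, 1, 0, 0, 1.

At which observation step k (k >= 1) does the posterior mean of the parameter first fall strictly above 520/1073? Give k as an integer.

obs 1: x=0 → posterior Beta(3/2, 15/4)
obs 2: x=1 → posterior Beta(5/2, 15/4)
obs 3: x=1 → posterior Beta(7/2, 15/4)
obs 4: x=0 → posterior Beta(7/2, 19/4)
obs 5: x=1 → posterior Beta(9/2, 19/4)
obs 6: x=0 → posterior Beta(9/2, 23/4)
obs 7: x=0 → posterior Beta(9/2, 27/4)
obs 8: x=1 → posterior Beta(11/2, 27/4)

k = 5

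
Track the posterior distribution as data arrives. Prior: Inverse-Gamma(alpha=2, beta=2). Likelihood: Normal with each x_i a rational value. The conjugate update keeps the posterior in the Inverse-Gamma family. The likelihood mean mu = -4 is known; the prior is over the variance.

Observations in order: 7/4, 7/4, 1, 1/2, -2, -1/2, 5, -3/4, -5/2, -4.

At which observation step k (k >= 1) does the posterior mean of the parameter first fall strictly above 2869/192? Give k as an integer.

obs 1: x=7/4 → posterior Inverse-Gamma(5/2, 593/32)
obs 2: x=7/4 → posterior Inverse-Gamma(3, 561/16)
obs 3: x=1 → posterior Inverse-Gamma(7/2, 761/16)
obs 4: x=1/2 → posterior Inverse-Gamma(4, 923/16)
obs 5: x=-2 → posterior Inverse-Gamma(9/2, 955/16)
obs 6: x=-1/2 → posterior Inverse-Gamma(5, 1053/16)
obs 7: x=5 → posterior Inverse-Gamma(11/2, 1701/16)
obs 8: x=-3/4 → posterior Inverse-Gamma(6, 3571/32)
obs 9: x=-5/2 → posterior Inverse-Gamma(13/2, 3607/32)
obs 10: x=-4 → posterior Inverse-Gamma(7, 3607/32)

k = 2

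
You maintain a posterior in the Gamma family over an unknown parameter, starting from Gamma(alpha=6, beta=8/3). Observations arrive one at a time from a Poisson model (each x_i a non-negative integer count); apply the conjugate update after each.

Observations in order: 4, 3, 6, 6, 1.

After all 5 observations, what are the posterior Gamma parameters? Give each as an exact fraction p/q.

alpha=26, beta=23/3

obs 1: x=4 → posterior Gamma(10, 11/3)
obs 2: x=3 → posterior Gamma(13, 14/3)
obs 3: x=6 → posterior Gamma(19, 17/3)
obs 4: x=6 → posterior Gamma(25, 20/3)
obs 5: x=1 → posterior Gamma(26, 23/3)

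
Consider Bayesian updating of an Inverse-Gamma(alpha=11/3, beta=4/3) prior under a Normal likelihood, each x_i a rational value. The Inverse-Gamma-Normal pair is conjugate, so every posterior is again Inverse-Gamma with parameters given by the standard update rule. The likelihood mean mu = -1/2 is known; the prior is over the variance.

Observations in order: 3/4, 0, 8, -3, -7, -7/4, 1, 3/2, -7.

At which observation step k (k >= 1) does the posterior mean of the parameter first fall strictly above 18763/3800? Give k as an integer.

obs 1: x=3/4 → posterior Inverse-Gamma(25/6, 203/96)
obs 2: x=0 → posterior Inverse-Gamma(14/3, 215/96)
obs 3: x=8 → posterior Inverse-Gamma(31/6, 3683/96)
obs 4: x=-3 → posterior Inverse-Gamma(17/3, 3983/96)
obs 5: x=-7 → posterior Inverse-Gamma(37/6, 6011/96)
obs 6: x=-7/4 → posterior Inverse-Gamma(20/3, 3043/48)
obs 7: x=1 → posterior Inverse-Gamma(43/6, 3097/48)
obs 8: x=3/2 → posterior Inverse-Gamma(23/3, 3193/48)
obs 9: x=-7 → posterior Inverse-Gamma(49/6, 4207/48)

k = 3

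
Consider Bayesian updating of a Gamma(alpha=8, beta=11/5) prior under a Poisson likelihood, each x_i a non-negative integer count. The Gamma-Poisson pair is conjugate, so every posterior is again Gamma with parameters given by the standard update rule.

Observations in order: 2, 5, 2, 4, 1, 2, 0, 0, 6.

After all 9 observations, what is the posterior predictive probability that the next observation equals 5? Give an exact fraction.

obs 1: x=2 → posterior Gamma(10, 16/5)
obs 2: x=5 → posterior Gamma(15, 21/5)
obs 3: x=2 → posterior Gamma(17, 26/5)
obs 4: x=4 → posterior Gamma(21, 31/5)
obs 5: x=1 → posterior Gamma(22, 36/5)
obs 6: x=2 → posterior Gamma(24, 41/5)
obs 7: x=0 → posterior Gamma(24, 46/5)
obs 8: x=0 → posterior Gamma(24, 51/5)
obs 9: x=6 → posterior Gamma(30, 56/5)

24262490011973514987167317762676406080258360813353225420800000/306580286249339590556181770635869764259023245764469206004664101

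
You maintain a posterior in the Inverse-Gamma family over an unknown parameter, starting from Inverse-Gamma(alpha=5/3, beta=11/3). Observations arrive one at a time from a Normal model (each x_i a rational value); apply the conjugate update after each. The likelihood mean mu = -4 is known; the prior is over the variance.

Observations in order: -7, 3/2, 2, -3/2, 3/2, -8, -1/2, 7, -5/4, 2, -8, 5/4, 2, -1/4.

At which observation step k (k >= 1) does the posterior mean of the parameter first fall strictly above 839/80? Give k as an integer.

k = 2

obs 1: x=-7 → posterior Inverse-Gamma(13/6, 49/6)
obs 2: x=3/2 → posterior Inverse-Gamma(8/3, 559/24)
obs 3: x=2 → posterior Inverse-Gamma(19/6, 991/24)
obs 4: x=-3/2 → posterior Inverse-Gamma(11/3, 533/12)
obs 5: x=3/2 → posterior Inverse-Gamma(25/6, 1429/24)
obs 6: x=-8 → posterior Inverse-Gamma(14/3, 1621/24)
obs 7: x=-1/2 → posterior Inverse-Gamma(31/6, 221/3)
obs 8: x=7 → posterior Inverse-Gamma(17/3, 805/6)
obs 9: x=-5/4 → posterior Inverse-Gamma(37/6, 13243/96)
obs 10: x=2 → posterior Inverse-Gamma(20/3, 14971/96)
obs 11: x=-8 → posterior Inverse-Gamma(43/6, 15739/96)
obs 12: x=5/4 → posterior Inverse-Gamma(23/3, 8531/48)
obs 13: x=2 → posterior Inverse-Gamma(49/6, 9395/48)
obs 14: x=-1/4 → posterior Inverse-Gamma(26/3, 19465/96)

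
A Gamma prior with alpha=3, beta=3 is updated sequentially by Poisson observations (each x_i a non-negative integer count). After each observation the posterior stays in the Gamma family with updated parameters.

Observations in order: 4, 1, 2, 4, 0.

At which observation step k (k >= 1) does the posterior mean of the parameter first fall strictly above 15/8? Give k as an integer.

k = 4

obs 1: x=4 → posterior Gamma(7, 4)
obs 2: x=1 → posterior Gamma(8, 5)
obs 3: x=2 → posterior Gamma(10, 6)
obs 4: x=4 → posterior Gamma(14, 7)
obs 5: x=0 → posterior Gamma(14, 8)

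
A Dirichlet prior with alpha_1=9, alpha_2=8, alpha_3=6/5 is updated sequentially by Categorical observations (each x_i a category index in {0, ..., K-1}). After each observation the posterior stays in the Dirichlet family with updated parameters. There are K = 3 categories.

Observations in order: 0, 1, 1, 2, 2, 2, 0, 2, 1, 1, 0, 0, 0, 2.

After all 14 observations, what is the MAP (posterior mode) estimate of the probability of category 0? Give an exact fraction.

65/146

obs 1: x=0 → posterior Dirichlet(10, 8, 6/5)
obs 2: x=1 → posterior Dirichlet(10, 9, 6/5)
obs 3: x=1 → posterior Dirichlet(10, 10, 6/5)
obs 4: x=2 → posterior Dirichlet(10, 10, 11/5)
obs 5: x=2 → posterior Dirichlet(10, 10, 16/5)
obs 6: x=2 → posterior Dirichlet(10, 10, 21/5)
obs 7: x=0 → posterior Dirichlet(11, 10, 21/5)
obs 8: x=2 → posterior Dirichlet(11, 10, 26/5)
obs 9: x=1 → posterior Dirichlet(11, 11, 26/5)
obs 10: x=1 → posterior Dirichlet(11, 12, 26/5)
obs 11: x=0 → posterior Dirichlet(12, 12, 26/5)
obs 12: x=0 → posterior Dirichlet(13, 12, 26/5)
obs 13: x=0 → posterior Dirichlet(14, 12, 26/5)
obs 14: x=2 → posterior Dirichlet(14, 12, 31/5)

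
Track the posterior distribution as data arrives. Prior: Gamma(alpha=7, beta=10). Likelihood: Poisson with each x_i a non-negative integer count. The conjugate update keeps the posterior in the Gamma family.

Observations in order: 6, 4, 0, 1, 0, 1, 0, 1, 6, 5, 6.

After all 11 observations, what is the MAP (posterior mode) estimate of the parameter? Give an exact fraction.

12/7

obs 1: x=6 → posterior Gamma(13, 11)
obs 2: x=4 → posterior Gamma(17, 12)
obs 3: x=0 → posterior Gamma(17, 13)
obs 4: x=1 → posterior Gamma(18, 14)
obs 5: x=0 → posterior Gamma(18, 15)
obs 6: x=1 → posterior Gamma(19, 16)
obs 7: x=0 → posterior Gamma(19, 17)
obs 8: x=1 → posterior Gamma(20, 18)
obs 9: x=6 → posterior Gamma(26, 19)
obs 10: x=5 → posterior Gamma(31, 20)
obs 11: x=6 → posterior Gamma(37, 21)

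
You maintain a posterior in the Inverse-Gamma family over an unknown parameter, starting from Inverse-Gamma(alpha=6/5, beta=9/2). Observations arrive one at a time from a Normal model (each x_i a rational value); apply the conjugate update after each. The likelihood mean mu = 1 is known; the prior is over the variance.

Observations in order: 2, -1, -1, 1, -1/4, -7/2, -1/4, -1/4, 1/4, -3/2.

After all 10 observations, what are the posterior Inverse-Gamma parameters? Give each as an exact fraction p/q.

obs 1: x=2 → posterior Inverse-Gamma(17/10, 5)
obs 2: x=-1 → posterior Inverse-Gamma(11/5, 7)
obs 3: x=-1 → posterior Inverse-Gamma(27/10, 9)
obs 4: x=1 → posterior Inverse-Gamma(16/5, 9)
obs 5: x=-1/4 → posterior Inverse-Gamma(37/10, 313/32)
obs 6: x=-7/2 → posterior Inverse-Gamma(21/5, 637/32)
obs 7: x=-1/4 → posterior Inverse-Gamma(47/10, 331/16)
obs 8: x=-1/4 → posterior Inverse-Gamma(26/5, 687/32)
obs 9: x=1/4 → posterior Inverse-Gamma(57/10, 87/4)
obs 10: x=-3/2 → posterior Inverse-Gamma(31/5, 199/8)

alpha=31/5, beta=199/8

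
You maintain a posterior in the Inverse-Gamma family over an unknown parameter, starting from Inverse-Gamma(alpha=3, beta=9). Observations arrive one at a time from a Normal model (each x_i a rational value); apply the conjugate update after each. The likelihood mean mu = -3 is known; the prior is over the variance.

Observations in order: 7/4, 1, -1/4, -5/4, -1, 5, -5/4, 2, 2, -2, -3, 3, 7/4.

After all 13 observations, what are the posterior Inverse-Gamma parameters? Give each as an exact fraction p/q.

alpha=19/2, beta=3965/32

obs 1: x=7/4 → posterior Inverse-Gamma(7/2, 649/32)
obs 2: x=1 → posterior Inverse-Gamma(4, 905/32)
obs 3: x=-1/4 → posterior Inverse-Gamma(9/2, 513/16)
obs 4: x=-5/4 → posterior Inverse-Gamma(5, 1075/32)
obs 5: x=-1 → posterior Inverse-Gamma(11/2, 1139/32)
obs 6: x=5 → posterior Inverse-Gamma(6, 2163/32)
obs 7: x=-5/4 → posterior Inverse-Gamma(13/2, 553/8)
obs 8: x=2 → posterior Inverse-Gamma(7, 653/8)
obs 9: x=2 → posterior Inverse-Gamma(15/2, 753/8)
obs 10: x=-2 → posterior Inverse-Gamma(8, 757/8)
obs 11: x=-3 → posterior Inverse-Gamma(17/2, 757/8)
obs 12: x=3 → posterior Inverse-Gamma(9, 901/8)
obs 13: x=7/4 → posterior Inverse-Gamma(19/2, 3965/32)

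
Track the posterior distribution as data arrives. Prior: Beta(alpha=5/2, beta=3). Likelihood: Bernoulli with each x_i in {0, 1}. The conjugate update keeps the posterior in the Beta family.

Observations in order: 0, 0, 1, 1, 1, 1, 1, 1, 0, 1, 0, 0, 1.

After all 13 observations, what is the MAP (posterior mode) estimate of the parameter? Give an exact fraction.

19/33

obs 1: x=0 → posterior Beta(5/2, 4)
obs 2: x=0 → posterior Beta(5/2, 5)
obs 3: x=1 → posterior Beta(7/2, 5)
obs 4: x=1 → posterior Beta(9/2, 5)
obs 5: x=1 → posterior Beta(11/2, 5)
obs 6: x=1 → posterior Beta(13/2, 5)
obs 7: x=1 → posterior Beta(15/2, 5)
obs 8: x=1 → posterior Beta(17/2, 5)
obs 9: x=0 → posterior Beta(17/2, 6)
obs 10: x=1 → posterior Beta(19/2, 6)
obs 11: x=0 → posterior Beta(19/2, 7)
obs 12: x=0 → posterior Beta(19/2, 8)
obs 13: x=1 → posterior Beta(21/2, 8)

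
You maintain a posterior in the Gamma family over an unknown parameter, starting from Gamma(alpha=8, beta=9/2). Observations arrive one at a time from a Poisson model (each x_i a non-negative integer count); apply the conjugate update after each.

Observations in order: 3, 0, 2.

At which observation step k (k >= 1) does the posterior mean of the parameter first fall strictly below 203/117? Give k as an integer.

k = 2

obs 1: x=3 → posterior Gamma(11, 11/2)
obs 2: x=0 → posterior Gamma(11, 13/2)
obs 3: x=2 → posterior Gamma(13, 15/2)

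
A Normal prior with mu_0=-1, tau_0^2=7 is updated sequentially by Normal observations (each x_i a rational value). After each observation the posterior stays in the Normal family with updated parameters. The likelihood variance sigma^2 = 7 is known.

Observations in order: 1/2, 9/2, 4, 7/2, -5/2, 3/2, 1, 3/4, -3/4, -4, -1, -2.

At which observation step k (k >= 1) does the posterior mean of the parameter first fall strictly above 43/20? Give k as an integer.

k = 4

obs 1: x=1/2 → posterior Normal(-1/4, 7/2)
obs 2: x=9/2 → posterior Normal(4/3, 7/3)
obs 3: x=4 → posterior Normal(2, 7/4)
obs 4: x=7/2 → posterior Normal(23/10, 7/5)
obs 5: x=-5/2 → posterior Normal(3/2, 7/6)
obs 6: x=3/2 → posterior Normal(3/2, 1)
obs 7: x=1 → posterior Normal(23/16, 7/8)
obs 8: x=3/4 → posterior Normal(49/36, 7/9)
obs 9: x=-3/4 → posterior Normal(23/20, 7/10)
obs 10: x=-4 → posterior Normal(15/22, 7/11)
obs 11: x=-1 → posterior Normal(13/24, 7/12)
obs 12: x=-2 → posterior Normal(9/26, 7/13)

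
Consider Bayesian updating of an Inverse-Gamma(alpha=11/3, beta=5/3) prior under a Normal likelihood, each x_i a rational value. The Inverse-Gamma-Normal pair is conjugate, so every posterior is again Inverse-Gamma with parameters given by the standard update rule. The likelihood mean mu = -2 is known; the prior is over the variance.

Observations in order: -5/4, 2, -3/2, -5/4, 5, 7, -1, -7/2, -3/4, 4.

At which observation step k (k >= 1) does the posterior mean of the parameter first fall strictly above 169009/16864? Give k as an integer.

obs 1: x=-5/4 → posterior Inverse-Gamma(25/6, 187/96)
obs 2: x=2 → posterior Inverse-Gamma(14/3, 955/96)
obs 3: x=-3/2 → posterior Inverse-Gamma(31/6, 967/96)
obs 4: x=-5/4 → posterior Inverse-Gamma(17/3, 497/48)
obs 5: x=5 → posterior Inverse-Gamma(37/6, 1673/48)
obs 6: x=7 → posterior Inverse-Gamma(20/3, 3617/48)
obs 7: x=-1 → posterior Inverse-Gamma(43/6, 3641/48)
obs 8: x=-7/2 → posterior Inverse-Gamma(23/3, 3695/48)
obs 9: x=-3/4 → posterior Inverse-Gamma(49/6, 7465/96)
obs 10: x=4 → posterior Inverse-Gamma(26/3, 9193/96)

k = 6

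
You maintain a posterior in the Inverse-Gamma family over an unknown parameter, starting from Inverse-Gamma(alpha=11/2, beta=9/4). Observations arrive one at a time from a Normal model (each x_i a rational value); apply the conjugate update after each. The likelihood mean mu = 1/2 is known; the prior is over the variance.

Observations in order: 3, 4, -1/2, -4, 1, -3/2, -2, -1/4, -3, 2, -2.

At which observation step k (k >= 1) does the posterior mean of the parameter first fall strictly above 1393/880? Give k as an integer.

obs 1: x=3 → posterior Inverse-Gamma(6, 43/8)
obs 2: x=4 → posterior Inverse-Gamma(13/2, 23/2)
obs 3: x=-1/2 → posterior Inverse-Gamma(7, 12)
obs 4: x=-4 → posterior Inverse-Gamma(15/2, 177/8)
obs 5: x=1 → posterior Inverse-Gamma(8, 89/4)
obs 6: x=-3/2 → posterior Inverse-Gamma(17/2, 97/4)
obs 7: x=-2 → posterior Inverse-Gamma(9, 219/8)
obs 8: x=-1/4 → posterior Inverse-Gamma(19/2, 885/32)
obs 9: x=-3 → posterior Inverse-Gamma(10, 1081/32)
obs 10: x=2 → posterior Inverse-Gamma(21/2, 1117/32)
obs 11: x=-2 → posterior Inverse-Gamma(11, 1217/32)

k = 2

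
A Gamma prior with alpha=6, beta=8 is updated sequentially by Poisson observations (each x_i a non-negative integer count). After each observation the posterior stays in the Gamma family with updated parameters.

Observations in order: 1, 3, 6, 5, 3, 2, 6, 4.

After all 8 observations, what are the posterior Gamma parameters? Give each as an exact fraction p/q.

alpha=36, beta=16

obs 1: x=1 → posterior Gamma(7, 9)
obs 2: x=3 → posterior Gamma(10, 10)
obs 3: x=6 → posterior Gamma(16, 11)
obs 4: x=5 → posterior Gamma(21, 12)
obs 5: x=3 → posterior Gamma(24, 13)
obs 6: x=2 → posterior Gamma(26, 14)
obs 7: x=6 → posterior Gamma(32, 15)
obs 8: x=4 → posterior Gamma(36, 16)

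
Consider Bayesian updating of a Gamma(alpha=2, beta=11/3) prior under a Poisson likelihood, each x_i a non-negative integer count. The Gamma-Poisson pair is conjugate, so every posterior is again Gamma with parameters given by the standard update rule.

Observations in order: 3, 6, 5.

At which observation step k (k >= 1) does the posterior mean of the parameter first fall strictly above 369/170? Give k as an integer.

obs 1: x=3 → posterior Gamma(5, 14/3)
obs 2: x=6 → posterior Gamma(11, 17/3)
obs 3: x=5 → posterior Gamma(16, 20/3)

k = 3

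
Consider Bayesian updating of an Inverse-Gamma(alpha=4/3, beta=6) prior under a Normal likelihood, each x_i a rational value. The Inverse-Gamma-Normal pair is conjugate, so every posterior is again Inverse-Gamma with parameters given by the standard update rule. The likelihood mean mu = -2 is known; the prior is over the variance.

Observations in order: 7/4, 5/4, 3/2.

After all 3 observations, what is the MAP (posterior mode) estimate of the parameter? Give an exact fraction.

51/8

obs 1: x=7/4 → posterior Inverse-Gamma(11/6, 417/32)
obs 2: x=5/4 → posterior Inverse-Gamma(7/3, 293/16)
obs 3: x=3/2 → posterior Inverse-Gamma(17/6, 391/16)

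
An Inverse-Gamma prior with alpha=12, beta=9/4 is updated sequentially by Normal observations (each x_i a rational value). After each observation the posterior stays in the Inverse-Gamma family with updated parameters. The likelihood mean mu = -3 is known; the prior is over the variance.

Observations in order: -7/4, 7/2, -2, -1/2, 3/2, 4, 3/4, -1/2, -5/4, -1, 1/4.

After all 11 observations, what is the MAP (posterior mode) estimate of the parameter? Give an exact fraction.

651/148

obs 1: x=-7/4 → posterior Inverse-Gamma(25/2, 97/32)
obs 2: x=7/2 → posterior Inverse-Gamma(13, 773/32)
obs 3: x=-2 → posterior Inverse-Gamma(27/2, 789/32)
obs 4: x=-1/2 → posterior Inverse-Gamma(14, 889/32)
obs 5: x=3/2 → posterior Inverse-Gamma(29/2, 1213/32)
obs 6: x=4 → posterior Inverse-Gamma(15, 1997/32)
obs 7: x=3/4 → posterior Inverse-Gamma(31/2, 1111/16)
obs 8: x=-1/2 → posterior Inverse-Gamma(16, 1161/16)
obs 9: x=-5/4 → posterior Inverse-Gamma(33/2, 2371/32)
obs 10: x=-1 → posterior Inverse-Gamma(17, 2435/32)
obs 11: x=1/4 → posterior Inverse-Gamma(35/2, 651/8)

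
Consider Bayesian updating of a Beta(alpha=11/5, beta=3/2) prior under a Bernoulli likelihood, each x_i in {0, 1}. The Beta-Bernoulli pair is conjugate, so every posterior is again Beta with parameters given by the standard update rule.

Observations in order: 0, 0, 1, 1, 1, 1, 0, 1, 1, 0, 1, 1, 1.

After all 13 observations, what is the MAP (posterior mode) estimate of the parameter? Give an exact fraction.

34/49

obs 1: x=0 → posterior Beta(11/5, 5/2)
obs 2: x=0 → posterior Beta(11/5, 7/2)
obs 3: x=1 → posterior Beta(16/5, 7/2)
obs 4: x=1 → posterior Beta(21/5, 7/2)
obs 5: x=1 → posterior Beta(26/5, 7/2)
obs 6: x=1 → posterior Beta(31/5, 7/2)
obs 7: x=0 → posterior Beta(31/5, 9/2)
obs 8: x=1 → posterior Beta(36/5, 9/2)
obs 9: x=1 → posterior Beta(41/5, 9/2)
obs 10: x=0 → posterior Beta(41/5, 11/2)
obs 11: x=1 → posterior Beta(46/5, 11/2)
obs 12: x=1 → posterior Beta(51/5, 11/2)
obs 13: x=1 → posterior Beta(56/5, 11/2)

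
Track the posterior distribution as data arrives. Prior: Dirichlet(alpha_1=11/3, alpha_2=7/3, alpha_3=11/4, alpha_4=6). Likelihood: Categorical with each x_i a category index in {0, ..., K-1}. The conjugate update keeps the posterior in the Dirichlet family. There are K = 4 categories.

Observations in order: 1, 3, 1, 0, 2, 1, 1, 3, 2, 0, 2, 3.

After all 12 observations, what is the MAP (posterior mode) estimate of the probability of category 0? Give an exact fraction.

8/39

obs 1: x=1 → posterior Dirichlet(11/3, 10/3, 11/4, 6)
obs 2: x=3 → posterior Dirichlet(11/3, 10/3, 11/4, 7)
obs 3: x=1 → posterior Dirichlet(11/3, 13/3, 11/4, 7)
obs 4: x=0 → posterior Dirichlet(14/3, 13/3, 11/4, 7)
obs 5: x=2 → posterior Dirichlet(14/3, 13/3, 15/4, 7)
obs 6: x=1 → posterior Dirichlet(14/3, 16/3, 15/4, 7)
obs 7: x=1 → posterior Dirichlet(14/3, 19/3, 15/4, 7)
obs 8: x=3 → posterior Dirichlet(14/3, 19/3, 15/4, 8)
obs 9: x=2 → posterior Dirichlet(14/3, 19/3, 19/4, 8)
obs 10: x=0 → posterior Dirichlet(17/3, 19/3, 19/4, 8)
obs 11: x=2 → posterior Dirichlet(17/3, 19/3, 23/4, 8)
obs 12: x=3 → posterior Dirichlet(17/3, 19/3, 23/4, 9)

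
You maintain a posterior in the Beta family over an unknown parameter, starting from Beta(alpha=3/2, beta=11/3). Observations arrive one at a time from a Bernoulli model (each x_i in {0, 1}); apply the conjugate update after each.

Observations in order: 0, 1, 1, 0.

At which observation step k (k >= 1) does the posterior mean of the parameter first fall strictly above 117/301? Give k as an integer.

obs 1: x=0 → posterior Beta(3/2, 14/3)
obs 2: x=1 → posterior Beta(5/2, 14/3)
obs 3: x=1 → posterior Beta(7/2, 14/3)
obs 4: x=0 → posterior Beta(7/2, 17/3)

k = 3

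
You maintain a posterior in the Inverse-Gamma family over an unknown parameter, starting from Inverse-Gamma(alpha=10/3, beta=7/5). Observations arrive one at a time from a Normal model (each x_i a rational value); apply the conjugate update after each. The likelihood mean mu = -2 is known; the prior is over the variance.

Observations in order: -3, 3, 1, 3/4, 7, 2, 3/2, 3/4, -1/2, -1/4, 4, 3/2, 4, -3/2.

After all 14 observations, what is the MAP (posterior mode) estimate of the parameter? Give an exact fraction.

60477/5440

obs 1: x=-3 → posterior Inverse-Gamma(23/6, 19/10)
obs 2: x=3 → posterior Inverse-Gamma(13/3, 72/5)
obs 3: x=1 → posterior Inverse-Gamma(29/6, 189/10)
obs 4: x=3/4 → posterior Inverse-Gamma(16/3, 3629/160)
obs 5: x=7 → posterior Inverse-Gamma(35/6, 10109/160)
obs 6: x=2 → posterior Inverse-Gamma(19/3, 11389/160)
obs 7: x=3/2 → posterior Inverse-Gamma(41/6, 12369/160)
obs 8: x=3/4 → posterior Inverse-Gamma(22/3, 6487/80)
obs 9: x=-1/2 → posterior Inverse-Gamma(47/6, 6577/80)
obs 10: x=-1/4 → posterior Inverse-Gamma(25/3, 13399/160)
obs 11: x=4 → posterior Inverse-Gamma(53/6, 16279/160)
obs 12: x=3/2 → posterior Inverse-Gamma(28/3, 17259/160)
obs 13: x=4 → posterior Inverse-Gamma(59/6, 20139/160)
obs 14: x=-3/2 → posterior Inverse-Gamma(31/3, 20159/160)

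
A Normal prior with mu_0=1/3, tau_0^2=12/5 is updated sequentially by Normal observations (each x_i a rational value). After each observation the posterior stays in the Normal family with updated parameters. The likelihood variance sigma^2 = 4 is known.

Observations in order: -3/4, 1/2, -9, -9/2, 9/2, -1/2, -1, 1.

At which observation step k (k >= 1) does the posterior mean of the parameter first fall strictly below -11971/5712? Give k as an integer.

obs 1: x=-3/4 → posterior Normal(-7/96, 3/2)
obs 2: x=1/2 → posterior Normal(1/12, 12/11)
obs 3: x=-9 → posterior Normal(-313/168, 6/7)
obs 4: x=-9/2 → posterior Normal(-475/204, 12/17)
obs 5: x=9/2 → posterior Normal(-313/240, 3/5)
obs 6: x=-1/2 → posterior Normal(-331/276, 12/23)
obs 7: x=-1 → posterior Normal(-367/312, 6/13)
obs 8: x=1 → posterior Normal(-331/348, 12/29)

k = 4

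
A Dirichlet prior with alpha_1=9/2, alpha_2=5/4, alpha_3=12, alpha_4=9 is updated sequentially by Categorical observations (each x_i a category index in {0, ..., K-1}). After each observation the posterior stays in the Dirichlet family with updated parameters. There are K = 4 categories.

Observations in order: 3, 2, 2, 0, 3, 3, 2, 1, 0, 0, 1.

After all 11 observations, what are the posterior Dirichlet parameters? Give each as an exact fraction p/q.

alpha_1=15/2, alpha_2=13/4, alpha_3=15, alpha_4=12

obs 1: x=3 → posterior Dirichlet(9/2, 5/4, 12, 10)
obs 2: x=2 → posterior Dirichlet(9/2, 5/4, 13, 10)
obs 3: x=2 → posterior Dirichlet(9/2, 5/4, 14, 10)
obs 4: x=0 → posterior Dirichlet(11/2, 5/4, 14, 10)
obs 5: x=3 → posterior Dirichlet(11/2, 5/4, 14, 11)
obs 6: x=3 → posterior Dirichlet(11/2, 5/4, 14, 12)
obs 7: x=2 → posterior Dirichlet(11/2, 5/4, 15, 12)
obs 8: x=1 → posterior Dirichlet(11/2, 9/4, 15, 12)
obs 9: x=0 → posterior Dirichlet(13/2, 9/4, 15, 12)
obs 10: x=0 → posterior Dirichlet(15/2, 9/4, 15, 12)
obs 11: x=1 → posterior Dirichlet(15/2, 13/4, 15, 12)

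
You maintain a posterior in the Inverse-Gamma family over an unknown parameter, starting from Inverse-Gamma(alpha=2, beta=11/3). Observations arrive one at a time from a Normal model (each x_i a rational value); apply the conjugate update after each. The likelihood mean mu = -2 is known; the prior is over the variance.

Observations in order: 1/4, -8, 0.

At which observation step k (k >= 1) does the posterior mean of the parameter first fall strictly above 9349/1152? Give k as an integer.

k = 2

obs 1: x=1/4 → posterior Inverse-Gamma(5/2, 595/96)
obs 2: x=-8 → posterior Inverse-Gamma(3, 2323/96)
obs 3: x=0 → posterior Inverse-Gamma(7/2, 2515/96)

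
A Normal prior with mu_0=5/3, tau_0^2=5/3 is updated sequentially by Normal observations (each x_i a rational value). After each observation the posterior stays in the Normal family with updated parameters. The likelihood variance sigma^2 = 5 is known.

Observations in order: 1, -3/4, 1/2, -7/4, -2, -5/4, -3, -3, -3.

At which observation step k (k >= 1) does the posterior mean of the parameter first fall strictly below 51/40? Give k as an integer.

k = 2

obs 1: x=1 → posterior Normal(3/2, 5/4)
obs 2: x=-3/4 → posterior Normal(21/20, 1)
obs 3: x=1/2 → posterior Normal(23/24, 5/6)
obs 4: x=-7/4 → posterior Normal(4/7, 5/7)
obs 5: x=-2 → posterior Normal(1/4, 5/8)
obs 6: x=-5/4 → posterior Normal(1/12, 5/9)
obs 7: x=-3 → posterior Normal(-9/40, 1/2)
obs 8: x=-3 → posterior Normal(-21/44, 5/11)
obs 9: x=-3 → posterior Normal(-11/16, 5/12)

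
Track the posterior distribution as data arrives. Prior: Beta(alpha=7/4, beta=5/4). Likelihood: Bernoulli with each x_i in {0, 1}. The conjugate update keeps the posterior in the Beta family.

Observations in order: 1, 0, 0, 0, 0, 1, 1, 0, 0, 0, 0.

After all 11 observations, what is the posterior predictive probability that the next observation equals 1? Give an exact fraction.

obs 1: x=1 → posterior Beta(11/4, 5/4)
obs 2: x=0 → posterior Beta(11/4, 9/4)
obs 3: x=0 → posterior Beta(11/4, 13/4)
obs 4: x=0 → posterior Beta(11/4, 17/4)
obs 5: x=0 → posterior Beta(11/4, 21/4)
obs 6: x=1 → posterior Beta(15/4, 21/4)
obs 7: x=1 → posterior Beta(19/4, 21/4)
obs 8: x=0 → posterior Beta(19/4, 25/4)
obs 9: x=0 → posterior Beta(19/4, 29/4)
obs 10: x=0 → posterior Beta(19/4, 33/4)
obs 11: x=0 → posterior Beta(19/4, 37/4)

19/56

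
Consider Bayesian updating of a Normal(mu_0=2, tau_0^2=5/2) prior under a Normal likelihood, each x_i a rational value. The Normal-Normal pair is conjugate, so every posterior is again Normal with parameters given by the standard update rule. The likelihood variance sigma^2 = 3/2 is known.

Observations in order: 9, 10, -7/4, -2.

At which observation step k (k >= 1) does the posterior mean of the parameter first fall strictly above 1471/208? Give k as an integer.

k = 2

obs 1: x=9 → posterior Normal(51/8, 15/16)
obs 2: x=10 → posterior Normal(101/13, 15/26)
obs 3: x=-7/4 → posterior Normal(41/8, 5/12)
obs 4: x=-2 → posterior Normal(329/92, 15/46)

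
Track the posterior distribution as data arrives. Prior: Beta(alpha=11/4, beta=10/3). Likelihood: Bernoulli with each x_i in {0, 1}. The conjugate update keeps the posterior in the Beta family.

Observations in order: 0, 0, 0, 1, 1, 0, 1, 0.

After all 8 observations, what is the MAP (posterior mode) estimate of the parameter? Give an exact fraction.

obs 1: x=0 → posterior Beta(11/4, 13/3)
obs 2: x=0 → posterior Beta(11/4, 16/3)
obs 3: x=0 → posterior Beta(11/4, 19/3)
obs 4: x=1 → posterior Beta(15/4, 19/3)
obs 5: x=1 → posterior Beta(19/4, 19/3)
obs 6: x=0 → posterior Beta(19/4, 22/3)
obs 7: x=1 → posterior Beta(23/4, 22/3)
obs 8: x=0 → posterior Beta(23/4, 25/3)

57/145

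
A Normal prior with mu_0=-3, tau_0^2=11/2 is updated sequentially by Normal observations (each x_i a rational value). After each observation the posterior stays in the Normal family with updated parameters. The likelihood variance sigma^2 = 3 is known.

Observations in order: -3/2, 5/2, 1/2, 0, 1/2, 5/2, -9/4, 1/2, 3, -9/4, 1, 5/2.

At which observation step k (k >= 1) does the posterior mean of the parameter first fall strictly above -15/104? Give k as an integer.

obs 1: x=-3/2 → posterior Normal(-69/34, 33/17)
obs 2: x=5/2 → posterior Normal(-1/4, 33/28)
obs 3: x=1/2 → posterior Normal(-1/26, 11/13)
obs 4: x=0 → posterior Normal(-3/100, 33/50)
obs 5: x=1/2 → posterior Normal(4/61, 33/61)
obs 6: x=5/2 → posterior Normal(7/16, 11/24)
obs 7: x=-9/4 → posterior Normal(27/332, 33/83)
obs 8: x=1/2 → posterior Normal(49/376, 33/94)
obs 9: x=3 → posterior Normal(181/420, 11/35)
obs 10: x=-9/4 → posterior Normal(41/232, 33/116)
obs 11: x=1 → posterior Normal(63/254, 33/127)
obs 12: x=5/2 → posterior Normal(59/138, 11/46)

k = 3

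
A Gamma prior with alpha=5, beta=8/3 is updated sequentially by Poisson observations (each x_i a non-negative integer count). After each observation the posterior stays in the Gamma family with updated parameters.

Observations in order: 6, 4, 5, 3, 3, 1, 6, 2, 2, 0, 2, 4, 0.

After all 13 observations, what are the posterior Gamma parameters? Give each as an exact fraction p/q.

alpha=43, beta=47/3

obs 1: x=6 → posterior Gamma(11, 11/3)
obs 2: x=4 → posterior Gamma(15, 14/3)
obs 3: x=5 → posterior Gamma(20, 17/3)
obs 4: x=3 → posterior Gamma(23, 20/3)
obs 5: x=3 → posterior Gamma(26, 23/3)
obs 6: x=1 → posterior Gamma(27, 26/3)
obs 7: x=6 → posterior Gamma(33, 29/3)
obs 8: x=2 → posterior Gamma(35, 32/3)
obs 9: x=2 → posterior Gamma(37, 35/3)
obs 10: x=0 → posterior Gamma(37, 38/3)
obs 11: x=2 → posterior Gamma(39, 41/3)
obs 12: x=4 → posterior Gamma(43, 44/3)
obs 13: x=0 → posterior Gamma(43, 47/3)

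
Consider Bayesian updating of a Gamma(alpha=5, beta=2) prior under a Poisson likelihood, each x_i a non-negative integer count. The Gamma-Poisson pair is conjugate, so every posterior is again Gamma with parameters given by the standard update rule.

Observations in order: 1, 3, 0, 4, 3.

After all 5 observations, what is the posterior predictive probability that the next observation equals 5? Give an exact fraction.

32202709721943369/576460752303423488

obs 1: x=1 → posterior Gamma(6, 3)
obs 2: x=3 → posterior Gamma(9, 4)
obs 3: x=0 → posterior Gamma(9, 5)
obs 4: x=4 → posterior Gamma(13, 6)
obs 5: x=3 → posterior Gamma(16, 7)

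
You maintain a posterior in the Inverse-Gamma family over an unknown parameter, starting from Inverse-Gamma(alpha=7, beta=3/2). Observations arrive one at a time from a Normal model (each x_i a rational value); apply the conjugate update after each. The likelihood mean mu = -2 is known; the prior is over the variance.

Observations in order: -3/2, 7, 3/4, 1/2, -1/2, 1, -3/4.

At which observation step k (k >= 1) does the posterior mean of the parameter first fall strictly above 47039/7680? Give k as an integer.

obs 1: x=-3/2 → posterior Inverse-Gamma(15/2, 13/8)
obs 2: x=7 → posterior Inverse-Gamma(8, 337/8)
obs 3: x=3/4 → posterior Inverse-Gamma(17/2, 1469/32)
obs 4: x=1/2 → posterior Inverse-Gamma(9, 1569/32)
obs 5: x=-1/2 → posterior Inverse-Gamma(19/2, 1605/32)
obs 6: x=1 → posterior Inverse-Gamma(10, 1749/32)
obs 7: x=-3/4 → posterior Inverse-Gamma(21/2, 887/16)

k = 4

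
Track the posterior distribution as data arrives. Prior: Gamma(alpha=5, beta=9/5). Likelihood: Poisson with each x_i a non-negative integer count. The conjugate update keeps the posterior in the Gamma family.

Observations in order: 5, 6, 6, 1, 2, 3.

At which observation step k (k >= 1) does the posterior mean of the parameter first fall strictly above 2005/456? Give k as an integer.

obs 1: x=5 → posterior Gamma(10, 14/5)
obs 2: x=6 → posterior Gamma(16, 19/5)
obs 3: x=6 → posterior Gamma(22, 24/5)
obs 4: x=1 → posterior Gamma(23, 29/5)
obs 5: x=2 → posterior Gamma(25, 34/5)
obs 6: x=3 → posterior Gamma(28, 39/5)

k = 3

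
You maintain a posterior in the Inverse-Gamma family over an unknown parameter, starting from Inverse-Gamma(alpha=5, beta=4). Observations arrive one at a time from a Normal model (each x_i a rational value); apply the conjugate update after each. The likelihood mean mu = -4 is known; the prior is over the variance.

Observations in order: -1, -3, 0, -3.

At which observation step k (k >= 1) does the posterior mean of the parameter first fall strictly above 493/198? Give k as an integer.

k = 3

obs 1: x=-1 → posterior Inverse-Gamma(11/2, 17/2)
obs 2: x=-3 → posterior Inverse-Gamma(6, 9)
obs 3: x=0 → posterior Inverse-Gamma(13/2, 17)
obs 4: x=-3 → posterior Inverse-Gamma(7, 35/2)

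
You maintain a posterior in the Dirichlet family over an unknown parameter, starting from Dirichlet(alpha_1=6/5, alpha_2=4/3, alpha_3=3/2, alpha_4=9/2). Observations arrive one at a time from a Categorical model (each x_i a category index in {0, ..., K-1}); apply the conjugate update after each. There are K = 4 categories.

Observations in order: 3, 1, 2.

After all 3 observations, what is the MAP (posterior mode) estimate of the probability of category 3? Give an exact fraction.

135/226

obs 1: x=3 → posterior Dirichlet(6/5, 4/3, 3/2, 11/2)
obs 2: x=1 → posterior Dirichlet(6/5, 7/3, 3/2, 11/2)
obs 3: x=2 → posterior Dirichlet(6/5, 7/3, 5/2, 11/2)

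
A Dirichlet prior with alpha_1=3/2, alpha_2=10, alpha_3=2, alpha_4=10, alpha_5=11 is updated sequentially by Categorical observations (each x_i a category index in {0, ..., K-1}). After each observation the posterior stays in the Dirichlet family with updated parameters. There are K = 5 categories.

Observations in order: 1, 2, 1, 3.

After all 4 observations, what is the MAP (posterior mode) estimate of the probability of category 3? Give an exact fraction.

obs 1: x=1 → posterior Dirichlet(3/2, 11, 2, 10, 11)
obs 2: x=2 → posterior Dirichlet(3/2, 11, 3, 10, 11)
obs 3: x=1 → posterior Dirichlet(3/2, 12, 3, 10, 11)
obs 4: x=3 → posterior Dirichlet(3/2, 12, 3, 11, 11)

20/67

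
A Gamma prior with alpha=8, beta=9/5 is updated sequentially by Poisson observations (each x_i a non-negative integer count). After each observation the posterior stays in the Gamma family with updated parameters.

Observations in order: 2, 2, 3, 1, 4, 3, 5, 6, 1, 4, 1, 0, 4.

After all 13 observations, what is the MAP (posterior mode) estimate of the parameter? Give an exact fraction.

obs 1: x=2 → posterior Gamma(10, 14/5)
obs 2: x=2 → posterior Gamma(12, 19/5)
obs 3: x=3 → posterior Gamma(15, 24/5)
obs 4: x=1 → posterior Gamma(16, 29/5)
obs 5: x=4 → posterior Gamma(20, 34/5)
obs 6: x=3 → posterior Gamma(23, 39/5)
obs 7: x=5 → posterior Gamma(28, 44/5)
obs 8: x=6 → posterior Gamma(34, 49/5)
obs 9: x=1 → posterior Gamma(35, 54/5)
obs 10: x=4 → posterior Gamma(39, 59/5)
obs 11: x=1 → posterior Gamma(40, 64/5)
obs 12: x=0 → posterior Gamma(40, 69/5)
obs 13: x=4 → posterior Gamma(44, 74/5)

215/74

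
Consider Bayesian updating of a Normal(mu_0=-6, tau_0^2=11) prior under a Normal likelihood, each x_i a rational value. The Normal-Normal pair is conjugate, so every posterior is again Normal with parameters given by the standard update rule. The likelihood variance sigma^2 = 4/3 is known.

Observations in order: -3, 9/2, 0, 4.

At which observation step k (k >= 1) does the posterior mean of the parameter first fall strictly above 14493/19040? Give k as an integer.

k = 4

obs 1: x=-3 → posterior Normal(-123/37, 44/37)
obs 2: x=9/2 → posterior Normal(51/140, 22/35)
obs 3: x=0 → posterior Normal(51/206, 44/103)
obs 4: x=4 → posterior Normal(315/272, 11/34)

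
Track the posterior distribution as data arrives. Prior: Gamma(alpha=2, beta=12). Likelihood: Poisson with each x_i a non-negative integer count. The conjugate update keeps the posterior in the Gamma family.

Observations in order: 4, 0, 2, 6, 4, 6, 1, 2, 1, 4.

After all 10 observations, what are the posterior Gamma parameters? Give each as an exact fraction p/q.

alpha=32, beta=22

obs 1: x=4 → posterior Gamma(6, 13)
obs 2: x=0 → posterior Gamma(6, 14)
obs 3: x=2 → posterior Gamma(8, 15)
obs 4: x=6 → posterior Gamma(14, 16)
obs 5: x=4 → posterior Gamma(18, 17)
obs 6: x=6 → posterior Gamma(24, 18)
obs 7: x=1 → posterior Gamma(25, 19)
obs 8: x=2 → posterior Gamma(27, 20)
obs 9: x=1 → posterior Gamma(28, 21)
obs 10: x=4 → posterior Gamma(32, 22)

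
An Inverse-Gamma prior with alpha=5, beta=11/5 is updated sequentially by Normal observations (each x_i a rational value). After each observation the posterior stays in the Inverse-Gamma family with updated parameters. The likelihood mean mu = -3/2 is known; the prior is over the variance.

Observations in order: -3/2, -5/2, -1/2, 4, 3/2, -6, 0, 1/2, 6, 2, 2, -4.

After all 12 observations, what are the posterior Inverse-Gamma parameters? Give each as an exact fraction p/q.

alpha=11, beta=3183/40

obs 1: x=-3/2 → posterior Inverse-Gamma(11/2, 11/5)
obs 2: x=-5/2 → posterior Inverse-Gamma(6, 27/10)
obs 3: x=-1/2 → posterior Inverse-Gamma(13/2, 16/5)
obs 4: x=4 → posterior Inverse-Gamma(7, 733/40)
obs 5: x=3/2 → posterior Inverse-Gamma(15/2, 913/40)
obs 6: x=-6 → posterior Inverse-Gamma(8, 659/20)
obs 7: x=0 → posterior Inverse-Gamma(17/2, 1363/40)
obs 8: x=1/2 → posterior Inverse-Gamma(9, 1443/40)
obs 9: x=6 → posterior Inverse-Gamma(19/2, 321/5)
obs 10: x=2 → posterior Inverse-Gamma(10, 2813/40)
obs 11: x=2 → posterior Inverse-Gamma(21/2, 1529/20)
obs 12: x=-4 → posterior Inverse-Gamma(11, 3183/40)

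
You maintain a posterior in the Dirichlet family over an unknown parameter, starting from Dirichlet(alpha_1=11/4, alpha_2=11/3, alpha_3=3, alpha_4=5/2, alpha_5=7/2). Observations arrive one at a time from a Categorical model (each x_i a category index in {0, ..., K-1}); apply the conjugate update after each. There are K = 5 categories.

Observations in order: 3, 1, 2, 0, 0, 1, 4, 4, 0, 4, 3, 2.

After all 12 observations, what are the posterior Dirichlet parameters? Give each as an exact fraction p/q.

obs 1: x=3 → posterior Dirichlet(11/4, 11/3, 3, 7/2, 7/2)
obs 2: x=1 → posterior Dirichlet(11/4, 14/3, 3, 7/2, 7/2)
obs 3: x=2 → posterior Dirichlet(11/4, 14/3, 4, 7/2, 7/2)
obs 4: x=0 → posterior Dirichlet(15/4, 14/3, 4, 7/2, 7/2)
obs 5: x=0 → posterior Dirichlet(19/4, 14/3, 4, 7/2, 7/2)
obs 6: x=1 → posterior Dirichlet(19/4, 17/3, 4, 7/2, 7/2)
obs 7: x=4 → posterior Dirichlet(19/4, 17/3, 4, 7/2, 9/2)
obs 8: x=4 → posterior Dirichlet(19/4, 17/3, 4, 7/2, 11/2)
obs 9: x=0 → posterior Dirichlet(23/4, 17/3, 4, 7/2, 11/2)
obs 10: x=4 → posterior Dirichlet(23/4, 17/3, 4, 7/2, 13/2)
obs 11: x=3 → posterior Dirichlet(23/4, 17/3, 4, 9/2, 13/2)
obs 12: x=2 → posterior Dirichlet(23/4, 17/3, 5, 9/2, 13/2)

alpha_1=23/4, alpha_2=17/3, alpha_3=5, alpha_4=9/2, alpha_5=13/2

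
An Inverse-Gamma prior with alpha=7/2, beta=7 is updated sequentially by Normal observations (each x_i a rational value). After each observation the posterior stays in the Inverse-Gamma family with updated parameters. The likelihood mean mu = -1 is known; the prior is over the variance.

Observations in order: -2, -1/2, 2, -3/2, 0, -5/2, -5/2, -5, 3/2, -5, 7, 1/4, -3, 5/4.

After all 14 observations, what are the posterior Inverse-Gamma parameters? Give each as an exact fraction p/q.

alpha=21/2, beta=1143/16

obs 1: x=-2 → posterior Inverse-Gamma(4, 15/2)
obs 2: x=-1/2 → posterior Inverse-Gamma(9/2, 61/8)
obs 3: x=2 → posterior Inverse-Gamma(5, 97/8)
obs 4: x=-3/2 → posterior Inverse-Gamma(11/2, 49/4)
obs 5: x=0 → posterior Inverse-Gamma(6, 51/4)
obs 6: x=-5/2 → posterior Inverse-Gamma(13/2, 111/8)
obs 7: x=-5/2 → posterior Inverse-Gamma(7, 15)
obs 8: x=-5 → posterior Inverse-Gamma(15/2, 23)
obs 9: x=3/2 → posterior Inverse-Gamma(8, 209/8)
obs 10: x=-5 → posterior Inverse-Gamma(17/2, 273/8)
obs 11: x=7 → posterior Inverse-Gamma(9, 529/8)
obs 12: x=1/4 → posterior Inverse-Gamma(19/2, 2141/32)
obs 13: x=-3 → posterior Inverse-Gamma(10, 2205/32)
obs 14: x=5/4 → posterior Inverse-Gamma(21/2, 1143/16)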